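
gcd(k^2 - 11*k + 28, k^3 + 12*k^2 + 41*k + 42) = 1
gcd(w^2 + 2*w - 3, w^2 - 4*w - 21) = w + 3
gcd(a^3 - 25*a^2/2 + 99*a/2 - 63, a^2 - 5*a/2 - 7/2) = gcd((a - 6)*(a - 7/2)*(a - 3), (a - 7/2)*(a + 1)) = a - 7/2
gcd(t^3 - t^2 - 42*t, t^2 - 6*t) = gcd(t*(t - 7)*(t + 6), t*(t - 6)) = t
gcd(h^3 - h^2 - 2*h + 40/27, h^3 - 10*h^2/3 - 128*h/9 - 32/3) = h + 4/3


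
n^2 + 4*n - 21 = (n - 3)*(n + 7)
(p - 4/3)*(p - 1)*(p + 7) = p^3 + 14*p^2/3 - 15*p + 28/3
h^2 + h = h*(h + 1)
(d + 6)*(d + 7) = d^2 + 13*d + 42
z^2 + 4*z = z*(z + 4)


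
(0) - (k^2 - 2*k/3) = -k^2 + 2*k/3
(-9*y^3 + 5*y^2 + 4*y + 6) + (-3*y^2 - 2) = -9*y^3 + 2*y^2 + 4*y + 4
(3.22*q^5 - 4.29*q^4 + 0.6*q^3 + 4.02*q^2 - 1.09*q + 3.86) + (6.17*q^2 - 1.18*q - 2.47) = 3.22*q^5 - 4.29*q^4 + 0.6*q^3 + 10.19*q^2 - 2.27*q + 1.39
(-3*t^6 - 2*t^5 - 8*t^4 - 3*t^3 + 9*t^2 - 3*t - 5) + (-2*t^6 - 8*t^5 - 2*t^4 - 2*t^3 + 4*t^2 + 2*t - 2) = -5*t^6 - 10*t^5 - 10*t^4 - 5*t^3 + 13*t^2 - t - 7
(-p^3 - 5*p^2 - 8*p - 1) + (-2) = -p^3 - 5*p^2 - 8*p - 3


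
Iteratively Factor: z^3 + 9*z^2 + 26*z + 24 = (z + 3)*(z^2 + 6*z + 8) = (z + 2)*(z + 3)*(z + 4)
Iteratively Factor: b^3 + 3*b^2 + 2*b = (b + 1)*(b^2 + 2*b) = b*(b + 1)*(b + 2)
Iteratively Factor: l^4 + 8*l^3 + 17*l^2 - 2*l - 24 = (l + 2)*(l^3 + 6*l^2 + 5*l - 12) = (l + 2)*(l + 4)*(l^2 + 2*l - 3) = (l - 1)*(l + 2)*(l + 4)*(l + 3)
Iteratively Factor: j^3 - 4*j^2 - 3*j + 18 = (j + 2)*(j^2 - 6*j + 9) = (j - 3)*(j + 2)*(j - 3)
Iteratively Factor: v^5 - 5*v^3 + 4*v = (v - 1)*(v^4 + v^3 - 4*v^2 - 4*v) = (v - 2)*(v - 1)*(v^3 + 3*v^2 + 2*v) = (v - 2)*(v - 1)*(v + 2)*(v^2 + v) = (v - 2)*(v - 1)*(v + 1)*(v + 2)*(v)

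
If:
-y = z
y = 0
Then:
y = 0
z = 0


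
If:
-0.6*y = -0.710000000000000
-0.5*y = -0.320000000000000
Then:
No Solution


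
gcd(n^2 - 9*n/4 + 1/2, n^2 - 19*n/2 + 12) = 1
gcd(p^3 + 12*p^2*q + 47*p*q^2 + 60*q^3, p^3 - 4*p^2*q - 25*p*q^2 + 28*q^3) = p + 4*q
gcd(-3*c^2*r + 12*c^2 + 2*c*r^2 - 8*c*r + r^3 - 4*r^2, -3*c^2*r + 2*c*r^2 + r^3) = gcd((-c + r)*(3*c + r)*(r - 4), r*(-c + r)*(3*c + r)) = -3*c^2 + 2*c*r + r^2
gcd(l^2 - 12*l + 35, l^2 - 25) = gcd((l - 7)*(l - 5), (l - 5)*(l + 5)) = l - 5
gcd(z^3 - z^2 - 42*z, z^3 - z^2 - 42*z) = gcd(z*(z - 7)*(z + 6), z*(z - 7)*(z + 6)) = z^3 - z^2 - 42*z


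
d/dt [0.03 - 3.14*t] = -3.14000000000000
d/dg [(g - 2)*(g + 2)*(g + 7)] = 3*g^2 + 14*g - 4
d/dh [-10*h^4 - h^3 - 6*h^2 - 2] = h*(-40*h^2 - 3*h - 12)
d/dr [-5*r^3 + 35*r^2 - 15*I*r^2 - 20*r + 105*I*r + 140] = -15*r^2 + r*(70 - 30*I) - 20 + 105*I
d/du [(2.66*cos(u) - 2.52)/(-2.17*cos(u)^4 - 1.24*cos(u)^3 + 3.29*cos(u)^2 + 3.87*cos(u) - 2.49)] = (-17.3166*cos(u)^4 + 15.2768*cos(u)^3 + 18.1258*cos(u)^2 - 16.5816*cos(u) - 3.129)*sin(u)/(4.7089*cos(u)^8 + 5.3816*cos(u)^7 - 12.741*cos(u)^6 - 24.955*cos(u)^5 + 12.0331*cos(u)^4 + 31.6398*cos(u)^3 - 1.4073*cos(u)^2 - 19.2726*cos(u) + 6.2001)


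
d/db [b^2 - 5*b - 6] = 2*b - 5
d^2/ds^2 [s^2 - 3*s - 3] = 2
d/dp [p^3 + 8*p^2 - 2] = p*(3*p + 16)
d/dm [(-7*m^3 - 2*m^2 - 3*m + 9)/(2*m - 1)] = (-28*m^3 + 17*m^2 + 4*m - 15)/(4*m^2 - 4*m + 1)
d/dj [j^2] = 2*j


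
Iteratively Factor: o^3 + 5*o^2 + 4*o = (o + 4)*(o^2 + o) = o*(o + 4)*(o + 1)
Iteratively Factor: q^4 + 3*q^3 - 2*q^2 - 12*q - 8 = (q + 2)*(q^3 + q^2 - 4*q - 4) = (q + 1)*(q + 2)*(q^2 - 4) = (q - 2)*(q + 1)*(q + 2)*(q + 2)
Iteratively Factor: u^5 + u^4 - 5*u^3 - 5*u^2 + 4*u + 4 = (u - 2)*(u^4 + 3*u^3 + u^2 - 3*u - 2) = (u - 2)*(u + 1)*(u^3 + 2*u^2 - u - 2) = (u - 2)*(u - 1)*(u + 1)*(u^2 + 3*u + 2) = (u - 2)*(u - 1)*(u + 1)^2*(u + 2)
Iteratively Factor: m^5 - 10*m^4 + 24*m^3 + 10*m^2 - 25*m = (m)*(m^4 - 10*m^3 + 24*m^2 + 10*m - 25) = m*(m - 5)*(m^3 - 5*m^2 - m + 5) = m*(m - 5)*(m - 1)*(m^2 - 4*m - 5) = m*(m - 5)^2*(m - 1)*(m + 1)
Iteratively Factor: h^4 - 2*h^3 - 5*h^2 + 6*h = (h - 1)*(h^3 - h^2 - 6*h) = (h - 3)*(h - 1)*(h^2 + 2*h) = h*(h - 3)*(h - 1)*(h + 2)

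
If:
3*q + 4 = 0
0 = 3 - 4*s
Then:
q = -4/3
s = 3/4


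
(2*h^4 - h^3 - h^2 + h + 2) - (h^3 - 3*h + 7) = 2*h^4 - 2*h^3 - h^2 + 4*h - 5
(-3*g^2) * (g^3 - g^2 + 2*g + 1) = -3*g^5 + 3*g^4 - 6*g^3 - 3*g^2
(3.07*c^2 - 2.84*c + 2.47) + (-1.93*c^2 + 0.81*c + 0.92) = 1.14*c^2 - 2.03*c + 3.39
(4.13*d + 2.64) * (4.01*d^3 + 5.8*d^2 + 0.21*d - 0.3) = 16.5613*d^4 + 34.5404*d^3 + 16.1793*d^2 - 0.6846*d - 0.792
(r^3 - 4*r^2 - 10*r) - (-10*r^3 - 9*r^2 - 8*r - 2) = 11*r^3 + 5*r^2 - 2*r + 2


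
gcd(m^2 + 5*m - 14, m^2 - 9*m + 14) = m - 2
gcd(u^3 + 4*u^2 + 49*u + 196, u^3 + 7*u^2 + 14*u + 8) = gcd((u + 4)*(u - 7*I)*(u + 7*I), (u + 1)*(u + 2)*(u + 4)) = u + 4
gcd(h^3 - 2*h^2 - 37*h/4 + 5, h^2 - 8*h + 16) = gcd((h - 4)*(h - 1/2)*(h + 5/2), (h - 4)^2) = h - 4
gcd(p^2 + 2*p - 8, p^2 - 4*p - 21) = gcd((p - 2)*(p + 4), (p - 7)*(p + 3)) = 1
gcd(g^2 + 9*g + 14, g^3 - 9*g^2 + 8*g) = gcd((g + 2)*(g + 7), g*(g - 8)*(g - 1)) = 1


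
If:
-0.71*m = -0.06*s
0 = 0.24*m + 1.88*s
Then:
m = 0.00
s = 0.00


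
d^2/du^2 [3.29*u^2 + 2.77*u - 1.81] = 6.58000000000000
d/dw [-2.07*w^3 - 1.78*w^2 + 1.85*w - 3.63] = -6.21*w^2 - 3.56*w + 1.85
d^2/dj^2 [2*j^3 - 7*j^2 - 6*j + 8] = 12*j - 14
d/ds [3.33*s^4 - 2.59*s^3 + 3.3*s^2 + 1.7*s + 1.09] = 13.32*s^3 - 7.77*s^2 + 6.6*s + 1.7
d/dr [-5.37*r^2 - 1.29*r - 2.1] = -10.74*r - 1.29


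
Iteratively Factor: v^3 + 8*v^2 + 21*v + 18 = (v + 3)*(v^2 + 5*v + 6) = (v + 3)^2*(v + 2)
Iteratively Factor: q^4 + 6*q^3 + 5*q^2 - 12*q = (q + 4)*(q^3 + 2*q^2 - 3*q) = q*(q + 4)*(q^2 + 2*q - 3) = q*(q + 3)*(q + 4)*(q - 1)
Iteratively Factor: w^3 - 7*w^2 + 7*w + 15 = (w - 3)*(w^2 - 4*w - 5) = (w - 5)*(w - 3)*(w + 1)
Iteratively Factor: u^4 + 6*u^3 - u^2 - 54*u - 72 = (u + 3)*(u^3 + 3*u^2 - 10*u - 24) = (u + 3)*(u + 4)*(u^2 - u - 6) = (u + 2)*(u + 3)*(u + 4)*(u - 3)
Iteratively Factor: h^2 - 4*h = (h - 4)*(h)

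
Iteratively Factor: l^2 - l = (l - 1)*(l)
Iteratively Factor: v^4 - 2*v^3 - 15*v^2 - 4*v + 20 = (v - 1)*(v^3 - v^2 - 16*v - 20) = (v - 1)*(v + 2)*(v^2 - 3*v - 10) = (v - 5)*(v - 1)*(v + 2)*(v + 2)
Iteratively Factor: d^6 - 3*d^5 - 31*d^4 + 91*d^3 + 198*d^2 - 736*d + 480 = (d - 3)*(d^5 - 31*d^3 - 2*d^2 + 192*d - 160) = (d - 3)*(d + 4)*(d^4 - 4*d^3 - 15*d^2 + 58*d - 40) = (d - 3)*(d - 1)*(d + 4)*(d^3 - 3*d^2 - 18*d + 40) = (d - 3)*(d - 1)*(d + 4)^2*(d^2 - 7*d + 10) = (d - 3)*(d - 2)*(d - 1)*(d + 4)^2*(d - 5)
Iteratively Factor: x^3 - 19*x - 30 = (x + 2)*(x^2 - 2*x - 15) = (x - 5)*(x + 2)*(x + 3)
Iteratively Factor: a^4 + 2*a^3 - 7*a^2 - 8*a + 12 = (a + 2)*(a^3 - 7*a + 6) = (a - 2)*(a + 2)*(a^2 + 2*a - 3) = (a - 2)*(a - 1)*(a + 2)*(a + 3)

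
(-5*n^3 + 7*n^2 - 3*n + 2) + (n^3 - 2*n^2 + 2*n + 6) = -4*n^3 + 5*n^2 - n + 8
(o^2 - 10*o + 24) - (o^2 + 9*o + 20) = 4 - 19*o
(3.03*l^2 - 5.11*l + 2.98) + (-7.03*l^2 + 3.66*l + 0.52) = -4.0*l^2 - 1.45*l + 3.5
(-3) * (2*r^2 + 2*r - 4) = -6*r^2 - 6*r + 12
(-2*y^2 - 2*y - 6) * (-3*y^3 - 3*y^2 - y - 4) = 6*y^5 + 12*y^4 + 26*y^3 + 28*y^2 + 14*y + 24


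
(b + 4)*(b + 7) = b^2 + 11*b + 28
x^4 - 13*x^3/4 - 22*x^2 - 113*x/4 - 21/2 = (x - 7)*(x + 3/4)*(x + 1)*(x + 2)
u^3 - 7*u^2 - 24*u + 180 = (u - 6)^2*(u + 5)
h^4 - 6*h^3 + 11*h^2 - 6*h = h*(h - 3)*(h - 2)*(h - 1)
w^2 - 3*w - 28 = (w - 7)*(w + 4)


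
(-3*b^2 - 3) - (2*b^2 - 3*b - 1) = -5*b^2 + 3*b - 2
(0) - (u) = -u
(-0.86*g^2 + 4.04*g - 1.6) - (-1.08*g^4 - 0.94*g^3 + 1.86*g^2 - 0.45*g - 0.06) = 1.08*g^4 + 0.94*g^3 - 2.72*g^2 + 4.49*g - 1.54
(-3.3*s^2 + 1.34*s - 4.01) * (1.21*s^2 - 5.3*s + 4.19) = -3.993*s^4 + 19.1114*s^3 - 25.7811*s^2 + 26.8676*s - 16.8019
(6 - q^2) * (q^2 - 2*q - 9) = -q^4 + 2*q^3 + 15*q^2 - 12*q - 54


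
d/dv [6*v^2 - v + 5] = 12*v - 1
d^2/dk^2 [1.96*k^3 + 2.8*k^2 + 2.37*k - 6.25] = 11.76*k + 5.6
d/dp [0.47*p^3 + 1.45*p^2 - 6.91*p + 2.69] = 1.41*p^2 + 2.9*p - 6.91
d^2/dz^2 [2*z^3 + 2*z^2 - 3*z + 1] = 12*z + 4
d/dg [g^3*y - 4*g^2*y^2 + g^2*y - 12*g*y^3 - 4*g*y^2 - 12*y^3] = y*(3*g^2 - 8*g*y + 2*g - 12*y^2 - 4*y)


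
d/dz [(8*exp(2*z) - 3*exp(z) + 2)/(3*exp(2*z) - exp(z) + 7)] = (exp(2*z) + 100*exp(z) - 19)*exp(z)/(9*exp(4*z) - 6*exp(3*z) + 43*exp(2*z) - 14*exp(z) + 49)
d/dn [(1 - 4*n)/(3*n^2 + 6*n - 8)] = 2*(6*n^2 - 3*n + 13)/(9*n^4 + 36*n^3 - 12*n^2 - 96*n + 64)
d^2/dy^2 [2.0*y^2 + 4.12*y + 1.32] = 4.00000000000000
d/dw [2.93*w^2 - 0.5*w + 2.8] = 5.86*w - 0.5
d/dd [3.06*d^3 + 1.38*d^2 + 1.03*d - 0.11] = 9.18*d^2 + 2.76*d + 1.03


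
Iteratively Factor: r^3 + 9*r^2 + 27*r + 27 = (r + 3)*(r^2 + 6*r + 9) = (r + 3)^2*(r + 3)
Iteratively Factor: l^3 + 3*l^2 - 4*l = (l)*(l^2 + 3*l - 4) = l*(l - 1)*(l + 4)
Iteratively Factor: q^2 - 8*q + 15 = (q - 5)*(q - 3)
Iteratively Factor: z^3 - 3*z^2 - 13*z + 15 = (z - 5)*(z^2 + 2*z - 3) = (z - 5)*(z - 1)*(z + 3)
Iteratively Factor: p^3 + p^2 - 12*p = (p)*(p^2 + p - 12) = p*(p + 4)*(p - 3)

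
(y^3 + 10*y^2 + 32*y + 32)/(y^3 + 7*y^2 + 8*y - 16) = (y + 2)/(y - 1)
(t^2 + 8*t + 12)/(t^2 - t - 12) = (t^2 + 8*t + 12)/(t^2 - t - 12)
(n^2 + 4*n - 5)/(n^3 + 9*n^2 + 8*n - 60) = (n - 1)/(n^2 + 4*n - 12)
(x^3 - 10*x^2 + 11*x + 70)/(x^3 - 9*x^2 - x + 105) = (x + 2)/(x + 3)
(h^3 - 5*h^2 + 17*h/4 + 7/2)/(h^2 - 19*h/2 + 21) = (h^2 - 3*h/2 - 1)/(h - 6)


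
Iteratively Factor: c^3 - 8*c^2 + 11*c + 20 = (c - 5)*(c^2 - 3*c - 4) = (c - 5)*(c - 4)*(c + 1)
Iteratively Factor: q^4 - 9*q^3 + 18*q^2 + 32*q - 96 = (q - 4)*(q^3 - 5*q^2 - 2*q + 24) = (q - 4)^2*(q^2 - q - 6) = (q - 4)^2*(q + 2)*(q - 3)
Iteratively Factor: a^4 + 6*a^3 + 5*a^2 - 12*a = (a + 3)*(a^3 + 3*a^2 - 4*a) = (a + 3)*(a + 4)*(a^2 - a) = (a - 1)*(a + 3)*(a + 4)*(a)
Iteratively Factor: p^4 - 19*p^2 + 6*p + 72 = (p + 2)*(p^3 - 2*p^2 - 15*p + 36) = (p - 3)*(p + 2)*(p^2 + p - 12) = (p - 3)^2*(p + 2)*(p + 4)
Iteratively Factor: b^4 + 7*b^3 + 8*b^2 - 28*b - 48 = (b + 4)*(b^3 + 3*b^2 - 4*b - 12) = (b + 3)*(b + 4)*(b^2 - 4) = (b - 2)*(b + 3)*(b + 4)*(b + 2)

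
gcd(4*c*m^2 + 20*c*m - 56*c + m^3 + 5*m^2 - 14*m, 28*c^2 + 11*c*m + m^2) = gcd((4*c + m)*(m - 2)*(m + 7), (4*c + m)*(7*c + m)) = 4*c + m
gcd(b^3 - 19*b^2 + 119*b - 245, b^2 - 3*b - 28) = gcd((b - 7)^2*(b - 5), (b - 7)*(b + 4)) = b - 7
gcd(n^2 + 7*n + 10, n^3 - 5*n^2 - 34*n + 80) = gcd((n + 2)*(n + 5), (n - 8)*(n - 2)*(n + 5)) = n + 5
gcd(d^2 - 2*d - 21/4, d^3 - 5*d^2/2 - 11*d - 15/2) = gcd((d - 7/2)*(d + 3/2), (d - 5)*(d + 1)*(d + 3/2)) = d + 3/2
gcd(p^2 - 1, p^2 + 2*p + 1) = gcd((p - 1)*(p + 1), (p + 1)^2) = p + 1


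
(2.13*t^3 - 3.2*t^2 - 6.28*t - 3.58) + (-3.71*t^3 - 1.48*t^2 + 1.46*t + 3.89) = -1.58*t^3 - 4.68*t^2 - 4.82*t + 0.31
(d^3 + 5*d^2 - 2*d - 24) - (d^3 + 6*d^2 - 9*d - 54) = -d^2 + 7*d + 30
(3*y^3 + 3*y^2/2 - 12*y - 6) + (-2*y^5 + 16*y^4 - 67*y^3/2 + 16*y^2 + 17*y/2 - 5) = -2*y^5 + 16*y^4 - 61*y^3/2 + 35*y^2/2 - 7*y/2 - 11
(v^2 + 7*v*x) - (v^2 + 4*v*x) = 3*v*x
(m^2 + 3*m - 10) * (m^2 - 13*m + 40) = m^4 - 10*m^3 - 9*m^2 + 250*m - 400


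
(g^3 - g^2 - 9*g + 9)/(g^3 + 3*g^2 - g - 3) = (g - 3)/(g + 1)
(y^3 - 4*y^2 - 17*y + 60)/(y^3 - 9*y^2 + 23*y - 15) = (y + 4)/(y - 1)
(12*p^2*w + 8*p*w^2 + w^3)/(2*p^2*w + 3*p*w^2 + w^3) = (6*p + w)/(p + w)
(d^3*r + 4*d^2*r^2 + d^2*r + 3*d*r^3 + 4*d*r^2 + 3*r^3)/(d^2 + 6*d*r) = r*(d^3 + 4*d^2*r + d^2 + 3*d*r^2 + 4*d*r + 3*r^2)/(d*(d + 6*r))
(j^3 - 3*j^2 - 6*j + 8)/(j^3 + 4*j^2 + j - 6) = (j - 4)/(j + 3)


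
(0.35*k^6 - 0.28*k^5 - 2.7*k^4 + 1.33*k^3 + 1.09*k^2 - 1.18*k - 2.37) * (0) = 0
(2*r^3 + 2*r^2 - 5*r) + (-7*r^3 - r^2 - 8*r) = -5*r^3 + r^2 - 13*r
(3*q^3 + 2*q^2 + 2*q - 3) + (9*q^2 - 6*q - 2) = 3*q^3 + 11*q^2 - 4*q - 5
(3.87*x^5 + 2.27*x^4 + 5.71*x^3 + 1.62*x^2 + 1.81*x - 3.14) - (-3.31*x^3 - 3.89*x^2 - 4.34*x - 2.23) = 3.87*x^5 + 2.27*x^4 + 9.02*x^3 + 5.51*x^2 + 6.15*x - 0.91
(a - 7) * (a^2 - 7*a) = a^3 - 14*a^2 + 49*a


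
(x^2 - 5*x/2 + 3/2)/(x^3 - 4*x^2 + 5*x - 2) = (x - 3/2)/(x^2 - 3*x + 2)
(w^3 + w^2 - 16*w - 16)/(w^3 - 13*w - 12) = (w + 4)/(w + 3)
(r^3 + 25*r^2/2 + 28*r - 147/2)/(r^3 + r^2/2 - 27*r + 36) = (r^2 + 14*r + 49)/(r^2 + 2*r - 24)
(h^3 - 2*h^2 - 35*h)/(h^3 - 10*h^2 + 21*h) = (h + 5)/(h - 3)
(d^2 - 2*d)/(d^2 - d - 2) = d/(d + 1)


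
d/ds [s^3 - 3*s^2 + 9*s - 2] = 3*s^2 - 6*s + 9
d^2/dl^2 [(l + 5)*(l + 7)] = 2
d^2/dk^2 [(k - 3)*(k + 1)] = 2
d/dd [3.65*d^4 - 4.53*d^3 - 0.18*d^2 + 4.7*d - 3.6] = 14.6*d^3 - 13.59*d^2 - 0.36*d + 4.7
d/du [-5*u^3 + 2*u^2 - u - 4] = -15*u^2 + 4*u - 1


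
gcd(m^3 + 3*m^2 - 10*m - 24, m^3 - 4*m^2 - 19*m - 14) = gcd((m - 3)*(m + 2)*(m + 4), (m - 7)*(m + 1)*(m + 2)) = m + 2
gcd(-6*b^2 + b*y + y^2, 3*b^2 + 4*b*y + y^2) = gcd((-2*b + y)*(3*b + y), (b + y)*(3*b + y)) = 3*b + y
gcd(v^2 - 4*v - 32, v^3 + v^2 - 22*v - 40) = v + 4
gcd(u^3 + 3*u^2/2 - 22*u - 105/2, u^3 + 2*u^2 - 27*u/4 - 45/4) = u + 3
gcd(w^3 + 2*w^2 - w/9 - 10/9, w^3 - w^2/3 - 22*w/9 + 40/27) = w^2 + w - 10/9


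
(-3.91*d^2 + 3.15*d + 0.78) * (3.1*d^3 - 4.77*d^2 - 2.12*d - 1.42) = -12.121*d^5 + 28.4157*d^4 - 4.3183*d^3 - 4.8464*d^2 - 6.1266*d - 1.1076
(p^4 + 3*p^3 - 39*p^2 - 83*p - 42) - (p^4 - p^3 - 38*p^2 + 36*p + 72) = 4*p^3 - p^2 - 119*p - 114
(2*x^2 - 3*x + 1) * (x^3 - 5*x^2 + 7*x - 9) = 2*x^5 - 13*x^4 + 30*x^3 - 44*x^2 + 34*x - 9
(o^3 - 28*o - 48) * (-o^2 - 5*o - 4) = -o^5 - 5*o^4 + 24*o^3 + 188*o^2 + 352*o + 192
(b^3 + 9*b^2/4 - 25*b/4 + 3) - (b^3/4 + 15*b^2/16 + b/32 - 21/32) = 3*b^3/4 + 21*b^2/16 - 201*b/32 + 117/32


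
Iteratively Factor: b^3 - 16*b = (b + 4)*(b^2 - 4*b) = b*(b + 4)*(b - 4)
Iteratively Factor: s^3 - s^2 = (s)*(s^2 - s) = s*(s - 1)*(s)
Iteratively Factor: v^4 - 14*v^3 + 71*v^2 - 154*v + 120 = (v - 5)*(v^3 - 9*v^2 + 26*v - 24) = (v - 5)*(v - 2)*(v^2 - 7*v + 12) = (v - 5)*(v - 3)*(v - 2)*(v - 4)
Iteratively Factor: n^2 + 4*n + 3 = (n + 1)*(n + 3)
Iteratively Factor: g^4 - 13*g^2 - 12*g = (g - 4)*(g^3 + 4*g^2 + 3*g) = (g - 4)*(g + 1)*(g^2 + 3*g) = (g - 4)*(g + 1)*(g + 3)*(g)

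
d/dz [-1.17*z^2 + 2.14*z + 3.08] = 2.14 - 2.34*z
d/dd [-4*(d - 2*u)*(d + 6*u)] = -8*d - 16*u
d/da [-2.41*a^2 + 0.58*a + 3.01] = 0.58 - 4.82*a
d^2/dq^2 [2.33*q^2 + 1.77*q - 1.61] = 4.66000000000000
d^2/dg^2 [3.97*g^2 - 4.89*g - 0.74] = 7.94000000000000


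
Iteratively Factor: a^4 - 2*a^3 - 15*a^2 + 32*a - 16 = (a - 1)*(a^3 - a^2 - 16*a + 16) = (a - 4)*(a - 1)*(a^2 + 3*a - 4) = (a - 4)*(a - 1)*(a + 4)*(a - 1)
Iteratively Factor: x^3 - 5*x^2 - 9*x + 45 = (x - 3)*(x^2 - 2*x - 15) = (x - 3)*(x + 3)*(x - 5)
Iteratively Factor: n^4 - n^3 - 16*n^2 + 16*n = (n + 4)*(n^3 - 5*n^2 + 4*n) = (n - 1)*(n + 4)*(n^2 - 4*n) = (n - 4)*(n - 1)*(n + 4)*(n)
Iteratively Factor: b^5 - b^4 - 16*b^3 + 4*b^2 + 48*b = (b - 2)*(b^4 + b^3 - 14*b^2 - 24*b) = (b - 2)*(b + 3)*(b^3 - 2*b^2 - 8*b) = b*(b - 2)*(b + 3)*(b^2 - 2*b - 8) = b*(b - 2)*(b + 2)*(b + 3)*(b - 4)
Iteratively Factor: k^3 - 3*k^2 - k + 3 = (k - 3)*(k^2 - 1) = (k - 3)*(k - 1)*(k + 1)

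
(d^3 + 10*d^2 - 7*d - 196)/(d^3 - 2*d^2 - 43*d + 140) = (d + 7)/(d - 5)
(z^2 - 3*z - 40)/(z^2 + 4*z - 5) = (z - 8)/(z - 1)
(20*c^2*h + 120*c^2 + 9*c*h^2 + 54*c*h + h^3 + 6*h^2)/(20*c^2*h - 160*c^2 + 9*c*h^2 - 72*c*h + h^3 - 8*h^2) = (h + 6)/(h - 8)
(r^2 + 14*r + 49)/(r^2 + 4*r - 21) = (r + 7)/(r - 3)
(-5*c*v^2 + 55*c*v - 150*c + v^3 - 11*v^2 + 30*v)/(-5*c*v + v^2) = v - 11 + 30/v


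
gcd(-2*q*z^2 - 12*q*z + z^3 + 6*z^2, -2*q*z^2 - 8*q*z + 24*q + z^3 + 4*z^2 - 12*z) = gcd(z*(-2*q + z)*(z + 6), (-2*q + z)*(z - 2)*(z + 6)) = -2*q*z - 12*q + z^2 + 6*z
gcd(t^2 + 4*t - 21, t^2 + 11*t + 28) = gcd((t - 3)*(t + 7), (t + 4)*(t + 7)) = t + 7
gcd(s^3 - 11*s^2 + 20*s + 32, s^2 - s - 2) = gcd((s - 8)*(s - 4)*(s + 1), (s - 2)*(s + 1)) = s + 1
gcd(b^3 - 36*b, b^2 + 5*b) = b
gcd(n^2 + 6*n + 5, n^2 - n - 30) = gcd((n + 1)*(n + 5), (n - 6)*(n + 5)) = n + 5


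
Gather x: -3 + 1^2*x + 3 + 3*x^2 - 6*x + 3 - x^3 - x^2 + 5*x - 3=-x^3 + 2*x^2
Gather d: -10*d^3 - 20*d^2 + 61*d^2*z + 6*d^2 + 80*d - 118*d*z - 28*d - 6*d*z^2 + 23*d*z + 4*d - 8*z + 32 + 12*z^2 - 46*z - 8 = -10*d^3 + d^2*(61*z - 14) + d*(-6*z^2 - 95*z + 56) + 12*z^2 - 54*z + 24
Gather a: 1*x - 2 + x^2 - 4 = x^2 + x - 6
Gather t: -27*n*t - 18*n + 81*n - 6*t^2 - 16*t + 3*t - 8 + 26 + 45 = 63*n - 6*t^2 + t*(-27*n - 13) + 63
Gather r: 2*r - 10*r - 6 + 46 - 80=-8*r - 40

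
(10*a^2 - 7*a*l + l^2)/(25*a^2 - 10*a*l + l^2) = (2*a - l)/(5*a - l)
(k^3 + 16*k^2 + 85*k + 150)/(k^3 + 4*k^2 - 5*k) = (k^2 + 11*k + 30)/(k*(k - 1))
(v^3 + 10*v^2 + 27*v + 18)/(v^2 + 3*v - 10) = (v^3 + 10*v^2 + 27*v + 18)/(v^2 + 3*v - 10)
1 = 1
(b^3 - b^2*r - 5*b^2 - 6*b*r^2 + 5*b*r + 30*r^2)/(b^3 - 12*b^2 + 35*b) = (b^2 - b*r - 6*r^2)/(b*(b - 7))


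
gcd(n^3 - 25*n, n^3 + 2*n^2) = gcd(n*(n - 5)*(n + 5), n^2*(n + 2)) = n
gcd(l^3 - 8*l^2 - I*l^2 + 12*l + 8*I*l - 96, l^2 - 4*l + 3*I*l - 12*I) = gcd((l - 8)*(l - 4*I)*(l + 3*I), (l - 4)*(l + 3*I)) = l + 3*I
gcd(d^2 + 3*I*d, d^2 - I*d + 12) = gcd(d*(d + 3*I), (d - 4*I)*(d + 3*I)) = d + 3*I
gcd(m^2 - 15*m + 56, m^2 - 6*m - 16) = m - 8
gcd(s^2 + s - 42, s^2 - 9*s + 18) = s - 6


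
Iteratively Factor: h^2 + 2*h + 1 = (h + 1)*(h + 1)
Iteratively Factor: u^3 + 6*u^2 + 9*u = (u + 3)*(u^2 + 3*u) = (u + 3)^2*(u)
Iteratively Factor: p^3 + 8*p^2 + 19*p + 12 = (p + 1)*(p^2 + 7*p + 12) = (p + 1)*(p + 4)*(p + 3)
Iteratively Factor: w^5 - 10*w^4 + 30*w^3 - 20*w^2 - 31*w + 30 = (w - 5)*(w^4 - 5*w^3 + 5*w^2 + 5*w - 6) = (w - 5)*(w - 1)*(w^3 - 4*w^2 + w + 6) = (w - 5)*(w - 1)*(w + 1)*(w^2 - 5*w + 6) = (w - 5)*(w - 2)*(w - 1)*(w + 1)*(w - 3)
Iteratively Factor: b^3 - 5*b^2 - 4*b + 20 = (b + 2)*(b^2 - 7*b + 10) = (b - 2)*(b + 2)*(b - 5)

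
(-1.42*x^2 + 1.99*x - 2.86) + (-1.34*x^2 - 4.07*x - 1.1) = -2.76*x^2 - 2.08*x - 3.96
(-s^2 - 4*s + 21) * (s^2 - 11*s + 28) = -s^4 + 7*s^3 + 37*s^2 - 343*s + 588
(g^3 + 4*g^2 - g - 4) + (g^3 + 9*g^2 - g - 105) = 2*g^3 + 13*g^2 - 2*g - 109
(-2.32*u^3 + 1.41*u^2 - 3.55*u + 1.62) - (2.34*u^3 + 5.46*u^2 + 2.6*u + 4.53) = -4.66*u^3 - 4.05*u^2 - 6.15*u - 2.91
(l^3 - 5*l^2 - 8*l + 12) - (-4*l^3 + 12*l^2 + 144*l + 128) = 5*l^3 - 17*l^2 - 152*l - 116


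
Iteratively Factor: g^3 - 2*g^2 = (g)*(g^2 - 2*g) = g*(g - 2)*(g)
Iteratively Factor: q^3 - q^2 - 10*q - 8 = (q - 4)*(q^2 + 3*q + 2) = (q - 4)*(q + 2)*(q + 1)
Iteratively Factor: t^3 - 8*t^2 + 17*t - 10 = (t - 5)*(t^2 - 3*t + 2) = (t - 5)*(t - 2)*(t - 1)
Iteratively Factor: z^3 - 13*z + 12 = (z + 4)*(z^2 - 4*z + 3) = (z - 3)*(z + 4)*(z - 1)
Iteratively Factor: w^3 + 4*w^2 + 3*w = (w)*(w^2 + 4*w + 3) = w*(w + 1)*(w + 3)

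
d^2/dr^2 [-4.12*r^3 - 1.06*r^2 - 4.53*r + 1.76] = -24.72*r - 2.12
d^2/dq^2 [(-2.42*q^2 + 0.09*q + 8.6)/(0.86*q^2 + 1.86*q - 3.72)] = (7.875192*q^3 - 8.28902400000001*q^2 + 84.266928*q + 48.79896)/(0.636056*q^6 + 4.126968*q^5 + 0.671832000000002*q^4 - 29.268216*q^3 - 2.906064*q^2 + 77.218272*q - 51.478848)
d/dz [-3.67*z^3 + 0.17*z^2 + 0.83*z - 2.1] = -11.01*z^2 + 0.34*z + 0.83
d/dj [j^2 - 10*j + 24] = 2*j - 10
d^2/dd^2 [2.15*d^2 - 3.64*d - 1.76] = 4.30000000000000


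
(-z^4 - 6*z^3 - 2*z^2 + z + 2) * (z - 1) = -z^5 - 5*z^4 + 4*z^3 + 3*z^2 + z - 2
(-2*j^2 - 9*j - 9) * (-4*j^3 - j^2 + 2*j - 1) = 8*j^5 + 38*j^4 + 41*j^3 - 7*j^2 - 9*j + 9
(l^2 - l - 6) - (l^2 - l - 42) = 36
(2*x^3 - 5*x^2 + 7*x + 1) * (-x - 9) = -2*x^4 - 13*x^3 + 38*x^2 - 64*x - 9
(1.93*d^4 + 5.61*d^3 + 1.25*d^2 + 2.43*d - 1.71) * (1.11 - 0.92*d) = -1.7756*d^5 - 3.0189*d^4 + 5.0771*d^3 - 0.8481*d^2 + 4.2705*d - 1.8981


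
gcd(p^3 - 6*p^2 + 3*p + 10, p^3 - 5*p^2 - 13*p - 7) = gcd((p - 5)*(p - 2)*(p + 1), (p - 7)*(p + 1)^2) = p + 1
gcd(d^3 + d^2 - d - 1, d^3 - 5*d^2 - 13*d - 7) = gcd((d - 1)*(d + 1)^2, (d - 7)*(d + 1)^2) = d^2 + 2*d + 1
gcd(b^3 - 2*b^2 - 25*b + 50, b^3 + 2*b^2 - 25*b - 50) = b^2 - 25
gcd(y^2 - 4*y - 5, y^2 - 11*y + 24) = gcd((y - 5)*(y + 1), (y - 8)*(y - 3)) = 1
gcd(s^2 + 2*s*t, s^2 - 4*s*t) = s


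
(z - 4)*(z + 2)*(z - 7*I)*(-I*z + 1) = -I*z^4 - 6*z^3 + 2*I*z^3 + 12*z^2 + I*z^2 + 48*z + 14*I*z + 56*I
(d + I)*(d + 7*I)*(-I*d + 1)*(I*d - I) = d^4 - d^3 + 9*I*d^3 - 15*d^2 - 9*I*d^2 + 15*d - 7*I*d + 7*I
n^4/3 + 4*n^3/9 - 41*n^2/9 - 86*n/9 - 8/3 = (n/3 + 1)*(n - 4)*(n + 1/3)*(n + 2)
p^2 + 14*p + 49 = (p + 7)^2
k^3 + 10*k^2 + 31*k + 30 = (k + 2)*(k + 3)*(k + 5)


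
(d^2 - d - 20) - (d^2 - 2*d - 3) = d - 17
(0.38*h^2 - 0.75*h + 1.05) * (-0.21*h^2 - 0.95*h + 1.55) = -0.0798*h^4 - 0.2035*h^3 + 1.081*h^2 - 2.16*h + 1.6275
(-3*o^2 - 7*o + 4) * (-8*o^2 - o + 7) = 24*o^4 + 59*o^3 - 46*o^2 - 53*o + 28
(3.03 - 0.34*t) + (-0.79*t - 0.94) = 2.09 - 1.13*t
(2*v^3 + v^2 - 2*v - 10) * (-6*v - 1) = -12*v^4 - 8*v^3 + 11*v^2 + 62*v + 10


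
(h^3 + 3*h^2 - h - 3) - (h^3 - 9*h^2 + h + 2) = 12*h^2 - 2*h - 5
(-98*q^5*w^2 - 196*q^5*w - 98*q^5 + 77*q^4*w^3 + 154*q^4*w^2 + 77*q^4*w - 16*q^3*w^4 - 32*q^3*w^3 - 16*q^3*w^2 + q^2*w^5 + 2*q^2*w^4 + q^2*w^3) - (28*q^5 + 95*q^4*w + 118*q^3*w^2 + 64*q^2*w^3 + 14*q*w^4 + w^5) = -98*q^5*w^2 - 196*q^5*w - 126*q^5 + 77*q^4*w^3 + 154*q^4*w^2 - 18*q^4*w - 16*q^3*w^4 - 32*q^3*w^3 - 134*q^3*w^2 + q^2*w^5 + 2*q^2*w^4 - 63*q^2*w^3 - 14*q*w^4 - w^5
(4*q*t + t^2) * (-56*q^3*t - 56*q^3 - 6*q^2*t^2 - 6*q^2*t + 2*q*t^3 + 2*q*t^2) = -224*q^4*t^2 - 224*q^4*t - 80*q^3*t^3 - 80*q^3*t^2 + 2*q^2*t^4 + 2*q^2*t^3 + 2*q*t^5 + 2*q*t^4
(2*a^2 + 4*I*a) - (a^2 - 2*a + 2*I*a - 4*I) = a^2 + 2*a + 2*I*a + 4*I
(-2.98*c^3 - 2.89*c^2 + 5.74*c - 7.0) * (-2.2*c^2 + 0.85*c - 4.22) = 6.556*c^5 + 3.825*c^4 - 2.5089*c^3 + 32.4748*c^2 - 30.1728*c + 29.54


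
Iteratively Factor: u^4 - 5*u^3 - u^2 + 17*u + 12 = (u - 4)*(u^3 - u^2 - 5*u - 3) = (u - 4)*(u + 1)*(u^2 - 2*u - 3) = (u - 4)*(u + 1)^2*(u - 3)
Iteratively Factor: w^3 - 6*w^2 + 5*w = (w - 1)*(w^2 - 5*w) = (w - 5)*(w - 1)*(w)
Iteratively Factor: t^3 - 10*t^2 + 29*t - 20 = (t - 4)*(t^2 - 6*t + 5) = (t - 5)*(t - 4)*(t - 1)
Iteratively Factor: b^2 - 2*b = (b)*(b - 2)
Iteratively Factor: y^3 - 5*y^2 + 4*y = (y - 4)*(y^2 - y) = y*(y - 4)*(y - 1)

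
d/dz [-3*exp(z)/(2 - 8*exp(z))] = -3*exp(z)/(32*exp(2*z) - 16*exp(z) + 2)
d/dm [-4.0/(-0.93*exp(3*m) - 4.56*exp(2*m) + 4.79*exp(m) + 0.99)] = (-11.16*exp(2*m) - 36.48*exp(m) + 19.16)*exp(m)/(0.93*exp(3*m) + 4.56*exp(2*m) - 4.79*exp(m) - 0.99)^2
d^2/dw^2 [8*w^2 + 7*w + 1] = 16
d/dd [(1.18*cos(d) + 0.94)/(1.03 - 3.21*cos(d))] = -4.2328*sin(d)/(3.21*cos(d) - 1.03)^2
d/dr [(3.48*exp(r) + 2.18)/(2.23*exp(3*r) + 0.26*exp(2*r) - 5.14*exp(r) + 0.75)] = (-15.5208*exp(3*r) - 15.489*exp(2*r) - 1.1336*exp(r) + 13.8152)*exp(r)/(4.9729*exp(6*r) + 1.1596*exp(5*r) - 22.8568*exp(4*r) + 0.6722*exp(3*r) + 26.8096*exp(2*r) - 7.71*exp(r) + 0.5625)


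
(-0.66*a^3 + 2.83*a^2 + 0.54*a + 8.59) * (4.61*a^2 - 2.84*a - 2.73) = -3.0426*a^5 + 14.9207*a^4 - 3.746*a^3 + 30.3404*a^2 - 25.8698*a - 23.4507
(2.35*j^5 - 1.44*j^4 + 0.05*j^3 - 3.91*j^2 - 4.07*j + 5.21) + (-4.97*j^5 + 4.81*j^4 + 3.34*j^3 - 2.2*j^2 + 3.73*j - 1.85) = -2.62*j^5 + 3.37*j^4 + 3.39*j^3 - 6.11*j^2 - 0.34*j + 3.36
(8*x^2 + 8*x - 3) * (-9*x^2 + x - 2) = -72*x^4 - 64*x^3 + 19*x^2 - 19*x + 6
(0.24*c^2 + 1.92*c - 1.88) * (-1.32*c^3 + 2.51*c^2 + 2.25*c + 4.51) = -0.3168*c^5 - 1.932*c^4 + 7.8408*c^3 + 0.683600000000001*c^2 + 4.4292*c - 8.4788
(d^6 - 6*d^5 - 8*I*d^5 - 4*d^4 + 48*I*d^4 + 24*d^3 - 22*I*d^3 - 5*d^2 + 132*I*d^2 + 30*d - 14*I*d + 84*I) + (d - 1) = d^6 - 6*d^5 - 8*I*d^5 - 4*d^4 + 48*I*d^4 + 24*d^3 - 22*I*d^3 - 5*d^2 + 132*I*d^2 + 31*d - 14*I*d - 1 + 84*I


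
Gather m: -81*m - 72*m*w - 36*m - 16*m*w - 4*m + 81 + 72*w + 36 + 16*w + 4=m*(-88*w - 121) + 88*w + 121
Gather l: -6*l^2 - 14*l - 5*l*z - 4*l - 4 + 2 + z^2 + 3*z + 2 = -6*l^2 + l*(-5*z - 18) + z^2 + 3*z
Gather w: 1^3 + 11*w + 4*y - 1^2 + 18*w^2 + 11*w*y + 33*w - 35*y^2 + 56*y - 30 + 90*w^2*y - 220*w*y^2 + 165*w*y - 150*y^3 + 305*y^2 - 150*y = w^2*(90*y + 18) + w*(-220*y^2 + 176*y + 44) - 150*y^3 + 270*y^2 - 90*y - 30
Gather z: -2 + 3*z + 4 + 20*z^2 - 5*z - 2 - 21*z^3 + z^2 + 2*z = -21*z^3 + 21*z^2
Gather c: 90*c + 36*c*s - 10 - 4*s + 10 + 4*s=c*(36*s + 90)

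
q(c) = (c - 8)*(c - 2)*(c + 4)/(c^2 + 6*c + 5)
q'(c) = (-2*c - 6)*(c - 8)*(c - 2)*(c + 4)/(c^2 + 6*c + 5)^2 + (c - 8)*(c - 2)/(c^2 + 6*c + 5) + (c - 8)*(c + 4)/(c^2 + 6*c + 5) + (c - 2)*(c + 4)/(c^2 + 6*c + 5)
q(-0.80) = 93.87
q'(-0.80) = -506.54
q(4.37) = -1.43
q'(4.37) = 0.04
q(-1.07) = -296.57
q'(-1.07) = -4133.13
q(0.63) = 5.09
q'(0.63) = -7.34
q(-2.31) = -21.31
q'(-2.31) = -13.94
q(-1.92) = -28.54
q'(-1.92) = -25.32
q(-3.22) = -11.56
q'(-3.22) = -10.29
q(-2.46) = -19.37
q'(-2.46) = -12.03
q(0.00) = 12.80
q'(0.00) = -20.16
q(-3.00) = -13.75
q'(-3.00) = -9.75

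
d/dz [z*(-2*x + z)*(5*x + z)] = -10*x^2 + 6*x*z + 3*z^2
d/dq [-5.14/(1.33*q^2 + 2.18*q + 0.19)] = (13.6724*q + 11.2052)/(1.33*q^2 + 2.18*q + 0.19)^2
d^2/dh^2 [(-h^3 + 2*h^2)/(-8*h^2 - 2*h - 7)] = 2*(-20*h^3 + 378*h^2 + 147*h - 98)/(512*h^6 + 384*h^5 + 1440*h^4 + 680*h^3 + 1260*h^2 + 294*h + 343)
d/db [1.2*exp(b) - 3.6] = 1.2*exp(b)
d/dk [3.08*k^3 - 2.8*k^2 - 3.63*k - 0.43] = 9.24*k^2 - 5.6*k - 3.63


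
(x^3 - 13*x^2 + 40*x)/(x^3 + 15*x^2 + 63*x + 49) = x*(x^2 - 13*x + 40)/(x^3 + 15*x^2 + 63*x + 49)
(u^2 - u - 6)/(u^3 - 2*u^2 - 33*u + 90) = (u + 2)/(u^2 + u - 30)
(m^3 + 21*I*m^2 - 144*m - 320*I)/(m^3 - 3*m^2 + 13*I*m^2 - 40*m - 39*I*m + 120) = (m + 8*I)/(m - 3)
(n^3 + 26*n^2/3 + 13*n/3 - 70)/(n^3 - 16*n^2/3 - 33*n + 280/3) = (n + 6)/(n - 8)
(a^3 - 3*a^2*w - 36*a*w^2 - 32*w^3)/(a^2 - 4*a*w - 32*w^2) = a + w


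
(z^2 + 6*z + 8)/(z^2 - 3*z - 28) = (z + 2)/(z - 7)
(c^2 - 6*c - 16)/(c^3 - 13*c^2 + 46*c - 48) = (c + 2)/(c^2 - 5*c + 6)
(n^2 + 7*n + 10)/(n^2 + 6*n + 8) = (n + 5)/(n + 4)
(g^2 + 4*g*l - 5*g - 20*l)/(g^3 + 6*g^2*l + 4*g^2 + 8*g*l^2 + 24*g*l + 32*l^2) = (g - 5)/(g^2 + 2*g*l + 4*g + 8*l)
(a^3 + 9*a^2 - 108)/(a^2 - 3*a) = a + 12 + 36/a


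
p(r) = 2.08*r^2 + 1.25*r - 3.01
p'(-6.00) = -23.71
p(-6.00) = 64.37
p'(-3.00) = -11.23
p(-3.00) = 11.96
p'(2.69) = 12.44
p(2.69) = 15.40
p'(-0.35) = -0.21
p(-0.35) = -3.19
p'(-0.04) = 1.08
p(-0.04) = -3.06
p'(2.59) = 12.02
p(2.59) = 14.18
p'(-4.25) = -16.43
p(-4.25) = 29.25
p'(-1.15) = -3.53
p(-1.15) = -1.70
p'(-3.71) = -14.18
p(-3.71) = 20.98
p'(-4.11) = -15.85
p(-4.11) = 26.99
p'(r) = 4.16*r + 1.25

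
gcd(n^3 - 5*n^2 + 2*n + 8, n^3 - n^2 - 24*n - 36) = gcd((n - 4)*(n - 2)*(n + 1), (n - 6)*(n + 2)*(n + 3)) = 1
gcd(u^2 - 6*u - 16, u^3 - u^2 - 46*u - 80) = u^2 - 6*u - 16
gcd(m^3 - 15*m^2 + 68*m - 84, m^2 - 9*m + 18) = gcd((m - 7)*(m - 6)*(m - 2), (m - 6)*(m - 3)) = m - 6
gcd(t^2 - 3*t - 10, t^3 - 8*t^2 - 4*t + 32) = t + 2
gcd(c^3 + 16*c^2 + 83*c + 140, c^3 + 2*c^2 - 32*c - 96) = c + 4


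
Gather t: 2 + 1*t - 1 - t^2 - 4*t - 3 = -t^2 - 3*t - 2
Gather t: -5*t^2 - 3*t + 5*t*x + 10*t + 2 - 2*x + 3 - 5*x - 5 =-5*t^2 + t*(5*x + 7) - 7*x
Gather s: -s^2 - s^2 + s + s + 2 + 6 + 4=-2*s^2 + 2*s + 12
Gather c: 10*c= 10*c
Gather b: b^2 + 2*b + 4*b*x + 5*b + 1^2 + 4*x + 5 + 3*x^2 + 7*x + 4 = b^2 + b*(4*x + 7) + 3*x^2 + 11*x + 10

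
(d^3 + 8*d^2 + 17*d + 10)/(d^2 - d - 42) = (d^3 + 8*d^2 + 17*d + 10)/(d^2 - d - 42)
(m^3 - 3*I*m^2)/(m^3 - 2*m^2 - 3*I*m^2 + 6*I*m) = m/(m - 2)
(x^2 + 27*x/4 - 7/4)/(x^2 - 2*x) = (4*x^2 + 27*x - 7)/(4*x*(x - 2))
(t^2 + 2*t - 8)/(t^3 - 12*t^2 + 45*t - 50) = (t + 4)/(t^2 - 10*t + 25)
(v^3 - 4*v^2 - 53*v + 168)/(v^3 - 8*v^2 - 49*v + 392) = (v - 3)/(v - 7)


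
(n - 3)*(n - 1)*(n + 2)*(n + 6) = n^4 + 4*n^3 - 17*n^2 - 24*n + 36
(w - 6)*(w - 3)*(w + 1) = w^3 - 8*w^2 + 9*w + 18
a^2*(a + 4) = a^3 + 4*a^2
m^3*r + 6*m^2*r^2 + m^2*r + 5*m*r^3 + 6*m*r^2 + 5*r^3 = (m + r)*(m + 5*r)*(m*r + r)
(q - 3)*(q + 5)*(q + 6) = q^3 + 8*q^2 - 3*q - 90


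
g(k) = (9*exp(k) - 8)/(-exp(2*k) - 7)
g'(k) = 2*(9*exp(k) - 8)*exp(2*k)/(-exp(2*k) - 7)^2 + 9*exp(k)/(-exp(2*k) - 7) = (9*exp(2*k) - 16*exp(k) - 63)*exp(k)/(exp(4*k) + 14*exp(2*k) + 49)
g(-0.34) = 0.21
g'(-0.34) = -0.88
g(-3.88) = 1.12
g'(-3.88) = -0.03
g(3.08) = -0.39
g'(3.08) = 0.36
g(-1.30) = 0.78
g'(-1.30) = -0.36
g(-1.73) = 0.91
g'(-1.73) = -0.24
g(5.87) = -0.03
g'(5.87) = 0.03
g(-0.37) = 0.24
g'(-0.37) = -0.86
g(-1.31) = 0.79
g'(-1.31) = -0.36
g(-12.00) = 1.14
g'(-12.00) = 0.00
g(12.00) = 0.00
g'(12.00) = 0.00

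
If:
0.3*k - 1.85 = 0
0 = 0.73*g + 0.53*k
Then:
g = -4.48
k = 6.17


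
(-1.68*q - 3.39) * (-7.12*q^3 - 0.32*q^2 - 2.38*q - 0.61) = 11.9616*q^4 + 24.6744*q^3 + 5.0832*q^2 + 9.093*q + 2.0679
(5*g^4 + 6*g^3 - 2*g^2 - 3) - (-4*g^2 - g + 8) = 5*g^4 + 6*g^3 + 2*g^2 + g - 11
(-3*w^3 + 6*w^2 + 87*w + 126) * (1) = -3*w^3 + 6*w^2 + 87*w + 126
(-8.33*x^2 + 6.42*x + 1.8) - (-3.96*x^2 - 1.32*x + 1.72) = -4.37*x^2 + 7.74*x + 0.0800000000000001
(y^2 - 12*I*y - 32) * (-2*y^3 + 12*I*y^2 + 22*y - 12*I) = -2*y^5 + 36*I*y^4 + 230*y^3 - 660*I*y^2 - 848*y + 384*I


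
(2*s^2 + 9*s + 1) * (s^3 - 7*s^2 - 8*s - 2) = 2*s^5 - 5*s^4 - 78*s^3 - 83*s^2 - 26*s - 2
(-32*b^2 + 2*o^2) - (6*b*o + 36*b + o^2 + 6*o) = -32*b^2 - 6*b*o - 36*b + o^2 - 6*o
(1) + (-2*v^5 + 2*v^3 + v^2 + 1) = -2*v^5 + 2*v^3 + v^2 + 2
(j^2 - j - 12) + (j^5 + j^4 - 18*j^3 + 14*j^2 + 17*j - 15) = j^5 + j^4 - 18*j^3 + 15*j^2 + 16*j - 27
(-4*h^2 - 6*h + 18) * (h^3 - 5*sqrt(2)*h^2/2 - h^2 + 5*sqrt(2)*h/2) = -4*h^5 - 2*h^4 + 10*sqrt(2)*h^4 + 5*sqrt(2)*h^3 + 24*h^3 - 60*sqrt(2)*h^2 - 18*h^2 + 45*sqrt(2)*h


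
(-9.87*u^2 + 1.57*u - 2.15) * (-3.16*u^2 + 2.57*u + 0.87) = 31.1892*u^4 - 30.3271*u^3 + 2.242*u^2 - 4.1596*u - 1.8705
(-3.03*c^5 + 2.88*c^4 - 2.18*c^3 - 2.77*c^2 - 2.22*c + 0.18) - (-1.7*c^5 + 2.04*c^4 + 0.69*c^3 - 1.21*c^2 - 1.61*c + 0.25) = -1.33*c^5 + 0.84*c^4 - 2.87*c^3 - 1.56*c^2 - 0.61*c - 0.07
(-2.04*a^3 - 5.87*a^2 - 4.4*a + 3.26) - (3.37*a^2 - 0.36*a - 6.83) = -2.04*a^3 - 9.24*a^2 - 4.04*a + 10.09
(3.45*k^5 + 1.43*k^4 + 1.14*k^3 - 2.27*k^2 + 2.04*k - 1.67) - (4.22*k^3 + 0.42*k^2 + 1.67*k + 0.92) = 3.45*k^5 + 1.43*k^4 - 3.08*k^3 - 2.69*k^2 + 0.37*k - 2.59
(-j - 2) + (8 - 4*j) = 6 - 5*j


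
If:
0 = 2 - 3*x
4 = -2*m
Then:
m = -2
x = 2/3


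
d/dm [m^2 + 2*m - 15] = 2*m + 2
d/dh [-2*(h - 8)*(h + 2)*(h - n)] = -6*h^2 + 4*h*n + 24*h - 12*n + 32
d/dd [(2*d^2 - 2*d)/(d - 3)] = 2*(d^2 - 6*d + 3)/(d^2 - 6*d + 9)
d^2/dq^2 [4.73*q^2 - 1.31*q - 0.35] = 9.46000000000000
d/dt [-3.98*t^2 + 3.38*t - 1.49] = 3.38 - 7.96*t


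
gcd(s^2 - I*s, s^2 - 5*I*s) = s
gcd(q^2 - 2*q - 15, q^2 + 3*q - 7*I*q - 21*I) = q + 3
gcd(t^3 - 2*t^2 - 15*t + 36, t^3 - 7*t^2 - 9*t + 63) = t - 3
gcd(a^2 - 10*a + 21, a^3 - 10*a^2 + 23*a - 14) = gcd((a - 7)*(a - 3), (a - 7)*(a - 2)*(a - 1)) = a - 7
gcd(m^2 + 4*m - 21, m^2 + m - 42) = m + 7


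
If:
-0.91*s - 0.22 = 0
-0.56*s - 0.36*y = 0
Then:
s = -0.24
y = 0.38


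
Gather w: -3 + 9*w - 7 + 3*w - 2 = 12*w - 12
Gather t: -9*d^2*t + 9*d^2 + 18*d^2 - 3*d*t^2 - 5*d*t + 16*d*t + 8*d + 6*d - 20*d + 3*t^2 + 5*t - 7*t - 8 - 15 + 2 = 27*d^2 - 6*d + t^2*(3 - 3*d) + t*(-9*d^2 + 11*d - 2) - 21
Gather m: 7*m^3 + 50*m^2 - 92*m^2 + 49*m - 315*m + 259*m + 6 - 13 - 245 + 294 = 7*m^3 - 42*m^2 - 7*m + 42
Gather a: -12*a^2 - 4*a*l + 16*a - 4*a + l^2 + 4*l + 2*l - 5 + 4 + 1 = -12*a^2 + a*(12 - 4*l) + l^2 + 6*l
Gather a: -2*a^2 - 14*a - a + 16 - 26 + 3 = -2*a^2 - 15*a - 7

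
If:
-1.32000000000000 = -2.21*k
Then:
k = 0.60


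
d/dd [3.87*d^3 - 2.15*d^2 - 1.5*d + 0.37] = 11.61*d^2 - 4.3*d - 1.5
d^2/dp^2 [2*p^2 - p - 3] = 4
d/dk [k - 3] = 1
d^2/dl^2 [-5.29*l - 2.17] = 0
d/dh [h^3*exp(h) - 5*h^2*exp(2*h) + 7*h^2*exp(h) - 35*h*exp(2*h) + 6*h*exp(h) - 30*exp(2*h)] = (h^3 - 10*h^2*exp(h) + 10*h^2 - 80*h*exp(h) + 20*h - 95*exp(h) + 6)*exp(h)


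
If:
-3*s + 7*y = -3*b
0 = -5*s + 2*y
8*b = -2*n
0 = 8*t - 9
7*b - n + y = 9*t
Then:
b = 2349/2432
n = -2349/608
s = -243/1216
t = 9/8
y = -1215/2432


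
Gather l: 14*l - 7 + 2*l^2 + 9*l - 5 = 2*l^2 + 23*l - 12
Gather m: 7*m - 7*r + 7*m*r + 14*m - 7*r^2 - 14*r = m*(7*r + 21) - 7*r^2 - 21*r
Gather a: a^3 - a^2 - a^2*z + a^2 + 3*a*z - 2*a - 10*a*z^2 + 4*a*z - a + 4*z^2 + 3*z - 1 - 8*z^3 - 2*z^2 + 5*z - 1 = a^3 - a^2*z + a*(-10*z^2 + 7*z - 3) - 8*z^3 + 2*z^2 + 8*z - 2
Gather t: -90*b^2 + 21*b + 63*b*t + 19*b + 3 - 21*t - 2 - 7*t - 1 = -90*b^2 + 40*b + t*(63*b - 28)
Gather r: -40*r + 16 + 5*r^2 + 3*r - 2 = 5*r^2 - 37*r + 14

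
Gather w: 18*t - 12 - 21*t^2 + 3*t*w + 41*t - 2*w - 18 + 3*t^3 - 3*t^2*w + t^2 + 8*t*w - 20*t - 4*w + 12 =3*t^3 - 20*t^2 + 39*t + w*(-3*t^2 + 11*t - 6) - 18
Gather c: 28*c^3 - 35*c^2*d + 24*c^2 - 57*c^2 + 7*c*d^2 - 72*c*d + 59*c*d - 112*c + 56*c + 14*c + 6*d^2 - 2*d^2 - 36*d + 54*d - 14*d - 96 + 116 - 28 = 28*c^3 + c^2*(-35*d - 33) + c*(7*d^2 - 13*d - 42) + 4*d^2 + 4*d - 8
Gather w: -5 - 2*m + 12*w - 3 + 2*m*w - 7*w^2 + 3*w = -2*m - 7*w^2 + w*(2*m + 15) - 8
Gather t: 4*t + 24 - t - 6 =3*t + 18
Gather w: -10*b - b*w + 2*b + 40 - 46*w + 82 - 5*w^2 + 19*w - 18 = -8*b - 5*w^2 + w*(-b - 27) + 104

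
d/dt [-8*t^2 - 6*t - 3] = -16*t - 6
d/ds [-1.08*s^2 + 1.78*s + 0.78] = 1.78 - 2.16*s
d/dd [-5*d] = -5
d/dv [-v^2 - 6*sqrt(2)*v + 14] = -2*v - 6*sqrt(2)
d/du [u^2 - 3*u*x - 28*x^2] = 2*u - 3*x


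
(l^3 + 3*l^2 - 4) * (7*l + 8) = 7*l^4 + 29*l^3 + 24*l^2 - 28*l - 32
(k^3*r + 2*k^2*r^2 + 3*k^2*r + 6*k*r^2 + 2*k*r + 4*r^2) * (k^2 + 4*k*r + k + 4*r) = k^5*r + 6*k^4*r^2 + 4*k^4*r + 8*k^3*r^3 + 24*k^3*r^2 + 5*k^3*r + 32*k^2*r^3 + 30*k^2*r^2 + 2*k^2*r + 40*k*r^3 + 12*k*r^2 + 16*r^3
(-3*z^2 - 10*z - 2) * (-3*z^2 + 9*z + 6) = 9*z^4 + 3*z^3 - 102*z^2 - 78*z - 12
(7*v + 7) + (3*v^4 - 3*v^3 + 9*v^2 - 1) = 3*v^4 - 3*v^3 + 9*v^2 + 7*v + 6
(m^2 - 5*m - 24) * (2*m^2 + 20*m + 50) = 2*m^4 + 10*m^3 - 98*m^2 - 730*m - 1200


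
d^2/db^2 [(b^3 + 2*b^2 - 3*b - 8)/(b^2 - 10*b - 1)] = 4*(59*b^3 + 6*b^2 + 117*b - 388)/(b^6 - 30*b^5 + 297*b^4 - 940*b^3 - 297*b^2 - 30*b - 1)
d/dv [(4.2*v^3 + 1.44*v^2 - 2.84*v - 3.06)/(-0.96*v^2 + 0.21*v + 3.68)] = (-4.032*v^4 + 1.764*v^3 + 43.944*v^2 + 4.7232*v - 9.8086)/(0.9216*v^4 - 0.4032*v^3 - 7.0215*v^2 + 1.5456*v + 13.5424)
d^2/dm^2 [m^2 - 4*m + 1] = 2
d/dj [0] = 0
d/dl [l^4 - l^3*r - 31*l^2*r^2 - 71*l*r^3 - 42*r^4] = 4*l^3 - 3*l^2*r - 62*l*r^2 - 71*r^3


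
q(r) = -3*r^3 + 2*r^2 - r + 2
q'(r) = -9*r^2 + 4*r - 1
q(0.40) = 1.73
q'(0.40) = -0.84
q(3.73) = -129.59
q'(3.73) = -111.30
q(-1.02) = 8.28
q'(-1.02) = -14.44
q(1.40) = -3.71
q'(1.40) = -13.04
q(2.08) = -18.42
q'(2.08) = -31.62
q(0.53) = 1.59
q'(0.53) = -1.41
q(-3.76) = 193.51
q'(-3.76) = -143.28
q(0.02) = 1.98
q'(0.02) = -0.92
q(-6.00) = 728.00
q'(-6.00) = -349.00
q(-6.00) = 728.00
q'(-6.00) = -349.00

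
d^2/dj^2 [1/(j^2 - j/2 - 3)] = 4*(4*j^2 - 2*j - (4*j - 1)^2 - 12)/(-2*j^2 + j + 6)^3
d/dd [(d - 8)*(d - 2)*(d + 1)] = 3*d^2 - 18*d + 6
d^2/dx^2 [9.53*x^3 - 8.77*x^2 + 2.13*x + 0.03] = 57.18*x - 17.54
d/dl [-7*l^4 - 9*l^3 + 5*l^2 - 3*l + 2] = -28*l^3 - 27*l^2 + 10*l - 3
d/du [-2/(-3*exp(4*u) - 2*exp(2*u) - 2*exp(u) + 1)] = (-24*exp(3*u) - 8*exp(u) - 4)*exp(u)/(3*exp(4*u) + 2*exp(2*u) + 2*exp(u) - 1)^2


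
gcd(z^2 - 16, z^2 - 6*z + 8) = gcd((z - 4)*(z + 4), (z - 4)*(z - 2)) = z - 4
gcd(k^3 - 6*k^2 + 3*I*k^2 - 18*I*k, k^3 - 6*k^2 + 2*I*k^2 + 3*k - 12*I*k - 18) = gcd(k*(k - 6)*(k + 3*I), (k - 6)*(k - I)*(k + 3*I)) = k^2 + k*(-6 + 3*I) - 18*I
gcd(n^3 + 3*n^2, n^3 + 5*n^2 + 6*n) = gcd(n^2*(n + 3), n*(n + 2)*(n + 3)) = n^2 + 3*n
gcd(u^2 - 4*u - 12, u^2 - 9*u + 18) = u - 6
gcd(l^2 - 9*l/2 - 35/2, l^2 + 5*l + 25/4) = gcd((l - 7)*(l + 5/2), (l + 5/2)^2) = l + 5/2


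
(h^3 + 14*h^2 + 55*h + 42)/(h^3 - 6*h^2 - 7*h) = (h^2 + 13*h + 42)/(h*(h - 7))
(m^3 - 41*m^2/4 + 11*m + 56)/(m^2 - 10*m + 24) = (m^2 - 25*m/4 - 14)/(m - 6)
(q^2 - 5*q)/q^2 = (q - 5)/q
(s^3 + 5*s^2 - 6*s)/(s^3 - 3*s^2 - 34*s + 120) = s*(s - 1)/(s^2 - 9*s + 20)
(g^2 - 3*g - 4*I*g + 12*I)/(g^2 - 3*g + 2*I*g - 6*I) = (g - 4*I)/(g + 2*I)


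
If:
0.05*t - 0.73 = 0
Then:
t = 14.60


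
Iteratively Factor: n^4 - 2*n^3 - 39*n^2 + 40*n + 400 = (n + 4)*(n^3 - 6*n^2 - 15*n + 100) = (n - 5)*(n + 4)*(n^2 - n - 20) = (n - 5)^2*(n + 4)*(n + 4)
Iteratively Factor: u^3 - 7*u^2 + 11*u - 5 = (u - 1)*(u^2 - 6*u + 5) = (u - 1)^2*(u - 5)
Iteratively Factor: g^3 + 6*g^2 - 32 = (g - 2)*(g^2 + 8*g + 16) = (g - 2)*(g + 4)*(g + 4)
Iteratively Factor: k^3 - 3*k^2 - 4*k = (k - 4)*(k^2 + k) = (k - 4)*(k + 1)*(k)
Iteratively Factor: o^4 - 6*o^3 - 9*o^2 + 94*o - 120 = (o + 4)*(o^3 - 10*o^2 + 31*o - 30) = (o - 5)*(o + 4)*(o^2 - 5*o + 6) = (o - 5)*(o - 2)*(o + 4)*(o - 3)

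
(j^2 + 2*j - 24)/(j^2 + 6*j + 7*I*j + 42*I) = (j - 4)/(j + 7*I)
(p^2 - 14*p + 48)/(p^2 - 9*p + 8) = (p - 6)/(p - 1)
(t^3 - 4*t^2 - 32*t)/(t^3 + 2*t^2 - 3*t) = (t^2 - 4*t - 32)/(t^2 + 2*t - 3)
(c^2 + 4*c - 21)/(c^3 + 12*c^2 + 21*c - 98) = (c - 3)/(c^2 + 5*c - 14)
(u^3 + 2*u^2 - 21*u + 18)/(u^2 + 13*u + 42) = (u^2 - 4*u + 3)/(u + 7)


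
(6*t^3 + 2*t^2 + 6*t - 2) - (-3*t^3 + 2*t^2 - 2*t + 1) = 9*t^3 + 8*t - 3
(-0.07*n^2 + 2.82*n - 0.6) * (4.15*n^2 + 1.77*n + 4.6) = -0.2905*n^4 + 11.5791*n^3 + 2.1794*n^2 + 11.91*n - 2.76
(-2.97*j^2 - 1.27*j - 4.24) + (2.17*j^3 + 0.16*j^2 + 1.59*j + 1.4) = 2.17*j^3 - 2.81*j^2 + 0.32*j - 2.84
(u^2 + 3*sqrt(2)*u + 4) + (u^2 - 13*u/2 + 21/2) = 2*u^2 - 13*u/2 + 3*sqrt(2)*u + 29/2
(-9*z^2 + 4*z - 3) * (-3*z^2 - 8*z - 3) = 27*z^4 + 60*z^3 + 4*z^2 + 12*z + 9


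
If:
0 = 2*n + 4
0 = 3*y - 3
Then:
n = -2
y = 1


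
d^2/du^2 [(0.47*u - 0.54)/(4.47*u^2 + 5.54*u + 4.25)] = ((0.47*u - 0.54)*(8.94*u + 5.54)*(17.88*u + 11.08) - (12.6054*u + 0.379999999999999)*(4.47*u^2 + 5.54*u + 4.25))/(4.47*u^2 + 5.54*u + 4.25)^3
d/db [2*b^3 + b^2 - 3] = 2*b*(3*b + 1)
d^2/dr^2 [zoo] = 0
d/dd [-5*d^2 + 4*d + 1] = 4 - 10*d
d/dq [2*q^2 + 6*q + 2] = 4*q + 6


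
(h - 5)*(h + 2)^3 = h^4 + h^3 - 18*h^2 - 52*h - 40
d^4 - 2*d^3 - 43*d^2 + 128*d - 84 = (d - 6)*(d - 2)*(d - 1)*(d + 7)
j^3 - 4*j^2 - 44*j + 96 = (j - 8)*(j - 2)*(j + 6)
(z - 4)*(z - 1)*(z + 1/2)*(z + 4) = z^4 - z^3/2 - 33*z^2/2 + 8*z + 8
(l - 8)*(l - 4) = l^2 - 12*l + 32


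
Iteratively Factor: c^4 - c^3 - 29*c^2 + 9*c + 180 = (c - 3)*(c^3 + 2*c^2 - 23*c - 60) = (c - 3)*(c + 4)*(c^2 - 2*c - 15) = (c - 5)*(c - 3)*(c + 4)*(c + 3)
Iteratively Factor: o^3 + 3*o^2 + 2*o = (o + 1)*(o^2 + 2*o) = o*(o + 1)*(o + 2)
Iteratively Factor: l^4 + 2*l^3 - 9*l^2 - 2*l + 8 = (l + 1)*(l^3 + l^2 - 10*l + 8) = (l - 1)*(l + 1)*(l^2 + 2*l - 8) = (l - 1)*(l + 1)*(l + 4)*(l - 2)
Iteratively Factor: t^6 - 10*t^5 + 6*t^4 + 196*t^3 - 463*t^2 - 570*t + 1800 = (t + 4)*(t^5 - 14*t^4 + 62*t^3 - 52*t^2 - 255*t + 450) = (t - 5)*(t + 4)*(t^4 - 9*t^3 + 17*t^2 + 33*t - 90) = (t - 5)*(t - 3)*(t + 4)*(t^3 - 6*t^2 - t + 30) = (t - 5)*(t - 3)*(t + 2)*(t + 4)*(t^2 - 8*t + 15) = (t - 5)*(t - 3)^2*(t + 2)*(t + 4)*(t - 5)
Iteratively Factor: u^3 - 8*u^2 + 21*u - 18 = (u - 2)*(u^2 - 6*u + 9) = (u - 3)*(u - 2)*(u - 3)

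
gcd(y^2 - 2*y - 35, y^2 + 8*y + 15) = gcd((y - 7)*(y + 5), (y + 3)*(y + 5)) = y + 5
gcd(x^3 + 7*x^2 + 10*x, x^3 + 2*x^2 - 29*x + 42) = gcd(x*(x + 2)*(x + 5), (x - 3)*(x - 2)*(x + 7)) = 1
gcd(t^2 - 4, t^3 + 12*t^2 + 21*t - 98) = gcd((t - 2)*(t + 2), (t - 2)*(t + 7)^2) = t - 2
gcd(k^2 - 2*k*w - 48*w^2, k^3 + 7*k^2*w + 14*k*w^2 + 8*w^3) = 1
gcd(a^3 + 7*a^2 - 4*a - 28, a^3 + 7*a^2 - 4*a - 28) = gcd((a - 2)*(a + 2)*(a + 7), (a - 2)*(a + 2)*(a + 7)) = a^3 + 7*a^2 - 4*a - 28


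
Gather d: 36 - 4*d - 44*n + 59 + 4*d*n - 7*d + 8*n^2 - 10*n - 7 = d*(4*n - 11) + 8*n^2 - 54*n + 88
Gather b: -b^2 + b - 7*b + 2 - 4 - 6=-b^2 - 6*b - 8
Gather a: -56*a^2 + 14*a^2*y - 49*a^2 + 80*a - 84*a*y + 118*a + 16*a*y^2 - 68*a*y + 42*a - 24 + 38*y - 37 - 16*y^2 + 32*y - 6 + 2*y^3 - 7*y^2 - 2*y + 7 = a^2*(14*y - 105) + a*(16*y^2 - 152*y + 240) + 2*y^3 - 23*y^2 + 68*y - 60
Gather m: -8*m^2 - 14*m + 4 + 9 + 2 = -8*m^2 - 14*m + 15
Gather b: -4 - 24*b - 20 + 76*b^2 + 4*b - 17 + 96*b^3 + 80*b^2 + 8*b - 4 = 96*b^3 + 156*b^2 - 12*b - 45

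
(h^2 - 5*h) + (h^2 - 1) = 2*h^2 - 5*h - 1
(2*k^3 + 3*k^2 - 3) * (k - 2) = 2*k^4 - k^3 - 6*k^2 - 3*k + 6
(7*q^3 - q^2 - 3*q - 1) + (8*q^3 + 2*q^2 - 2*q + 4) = 15*q^3 + q^2 - 5*q + 3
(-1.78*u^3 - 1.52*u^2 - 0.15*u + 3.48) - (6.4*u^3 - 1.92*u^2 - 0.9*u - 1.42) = -8.18*u^3 + 0.4*u^2 + 0.75*u + 4.9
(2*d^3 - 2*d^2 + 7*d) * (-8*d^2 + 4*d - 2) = -16*d^5 + 24*d^4 - 68*d^3 + 32*d^2 - 14*d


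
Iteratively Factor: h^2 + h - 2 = (h - 1)*(h + 2)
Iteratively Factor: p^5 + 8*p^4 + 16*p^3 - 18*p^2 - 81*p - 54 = (p + 3)*(p^4 + 5*p^3 + p^2 - 21*p - 18) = (p + 3)^2*(p^3 + 2*p^2 - 5*p - 6) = (p + 3)^3*(p^2 - p - 2) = (p + 1)*(p + 3)^3*(p - 2)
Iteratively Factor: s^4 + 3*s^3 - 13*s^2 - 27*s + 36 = (s + 3)*(s^3 - 13*s + 12) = (s + 3)*(s + 4)*(s^2 - 4*s + 3) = (s - 3)*(s + 3)*(s + 4)*(s - 1)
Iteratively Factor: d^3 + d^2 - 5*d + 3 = (d - 1)*(d^2 + 2*d - 3) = (d - 1)*(d + 3)*(d - 1)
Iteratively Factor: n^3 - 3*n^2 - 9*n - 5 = (n + 1)*(n^2 - 4*n - 5) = (n + 1)^2*(n - 5)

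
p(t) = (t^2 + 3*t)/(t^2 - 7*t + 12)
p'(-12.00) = -0.03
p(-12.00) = 0.45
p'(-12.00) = -0.03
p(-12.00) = 0.45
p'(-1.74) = -0.05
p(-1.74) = -0.08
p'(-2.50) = -0.07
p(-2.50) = -0.03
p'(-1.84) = -0.05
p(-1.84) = -0.08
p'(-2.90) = -0.07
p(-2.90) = -0.01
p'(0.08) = 0.29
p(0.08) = 0.02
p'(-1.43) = -0.03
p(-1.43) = -0.09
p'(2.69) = 170.99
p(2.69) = 37.69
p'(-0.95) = 0.01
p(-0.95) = -0.10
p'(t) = (7 - 2*t)*(t^2 + 3*t)/(t^2 - 7*t + 12)^2 + (2*t + 3)/(t^2 - 7*t + 12) = 2*(-5*t^2 + 12*t + 18)/(t^4 - 14*t^3 + 73*t^2 - 168*t + 144)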